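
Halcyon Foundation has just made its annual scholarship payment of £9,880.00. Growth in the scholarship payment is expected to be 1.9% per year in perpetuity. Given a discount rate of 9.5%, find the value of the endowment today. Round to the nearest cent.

D₁ = D₀ × (1 + g) = £9,880.00 × 1.019 = £10,067.7200
Growing perpetuity: P = D₁ / (r − g) = £10,067.7200 / (0.095 − 0.019) = £132,470.00

£132470.00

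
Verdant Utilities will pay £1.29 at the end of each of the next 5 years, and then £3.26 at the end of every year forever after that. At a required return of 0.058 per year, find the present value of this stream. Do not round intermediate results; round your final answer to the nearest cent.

PV of 5-year annuity: £1.29 × [1 − (1+0.058)^−5] / 0.058 = 5.46364
Perpetuity value at year 5: £3.26 / 0.058 = 56.20690
PV of perpetuity: 56.20690 / (1+0.058)^5 = 42.39955
Total PV = 5.46364 + 42.39955 = 47.86319

£47.86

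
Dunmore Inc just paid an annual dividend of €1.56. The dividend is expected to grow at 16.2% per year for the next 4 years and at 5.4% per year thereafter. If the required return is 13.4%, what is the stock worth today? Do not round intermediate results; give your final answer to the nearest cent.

€29.29

D_1 = 1.81272
D_2 = 2.10638
D_3 = 2.44761
D_4 = 2.84413
Terminal value at year 4: TV = D_4×(1+g_2)/(r−g_2) = 2.99771/0.08 = 37.47138
P_0 = D_1/(1+r)^1 + D_2/(1+r)^2 + D_3/(1+r)^3 + D_4/(1+r)^4 + TV/(1+r)^4
    = 1.59852 + 1.63799 + 1.67843 + 1.71988 + 22.65935 = 29.29417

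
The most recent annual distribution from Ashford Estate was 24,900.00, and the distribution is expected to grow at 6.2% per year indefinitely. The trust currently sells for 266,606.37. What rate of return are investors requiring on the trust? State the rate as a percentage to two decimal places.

16.12%

D₁ = 24,900.00 × 1.062 = 26,443.8000
P = D₁/(r − g) ⇒ r = D₁/P + g = 26,443.8000/266,606.37 + 0.062 = 0.099187 + 0.062 = 0.161187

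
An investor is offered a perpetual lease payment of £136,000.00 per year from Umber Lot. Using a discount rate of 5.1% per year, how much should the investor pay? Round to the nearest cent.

Level perpetuity: PV = C / r = £136,000.00 / 0.051 = £2,666,666.67

£2666666.67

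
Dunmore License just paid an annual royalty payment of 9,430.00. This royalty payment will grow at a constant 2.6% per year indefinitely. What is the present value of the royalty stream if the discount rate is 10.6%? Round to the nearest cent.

120939.75

D₁ = D₀ × (1 + g) = 9,430.00 × 1.026 = 9,675.1800
Growing perpetuity: P = D₁ / (r − g) = 9,675.1800 / (0.106 − 0.026) = 120,939.75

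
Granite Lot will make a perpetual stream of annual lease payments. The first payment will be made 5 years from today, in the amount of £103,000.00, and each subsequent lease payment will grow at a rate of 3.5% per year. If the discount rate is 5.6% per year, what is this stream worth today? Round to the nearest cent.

£3944230.23

Value at end of year 4: C₁ / (r − g) = £103,000.00 / (0.056 − 0.035) = £4,904,761.9048
Discount to today: PV = £4,904,761.9048 / (1 + 0.056)^4 = £4,904,761.9048 / 1.243528 = £3,944,230.23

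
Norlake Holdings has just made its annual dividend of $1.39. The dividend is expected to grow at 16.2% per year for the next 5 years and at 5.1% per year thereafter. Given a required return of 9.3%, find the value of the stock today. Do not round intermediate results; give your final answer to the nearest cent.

D_1 = 1.61518
D_2 = 1.87684
D_3 = 2.18089
D_4 = 2.53419
D_5 = 2.94473
Terminal value at year 5: TV = D_5×(1+g_2)/(r−g_2) = 3.09491/0.042 = 73.68836
P_0 = D_1/(1+r)^1 + D_2/(1+r)^2 + D_3/(1+r)^3 + D_4/(1+r)^4 + D_5/(1+r)^5 + TV/(1+r)^5
    = 1.47775 + 1.57104 + 1.67022 + 1.77566 + 1.88775 + 47.23871 = 55.62112

$55.62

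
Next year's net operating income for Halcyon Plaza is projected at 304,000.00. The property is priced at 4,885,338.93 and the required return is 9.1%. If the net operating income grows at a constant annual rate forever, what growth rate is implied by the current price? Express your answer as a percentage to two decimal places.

P = D₁/(r−g) ⇒ g = r − D₁/P = 0.091 − 304,000.00/4,885,338.93 = 0.028773

2.88%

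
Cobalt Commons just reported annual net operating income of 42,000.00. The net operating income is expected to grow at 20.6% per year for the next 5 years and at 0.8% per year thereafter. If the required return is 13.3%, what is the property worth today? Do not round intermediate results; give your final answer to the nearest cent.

D_1 = 50652.00000
D_2 = 61086.31200
D_3 = 73670.09227
D_4 = 88846.13128
D_5 = 107148.43432
Terminal value at year 5: TV = D_5×(1+g_2)/(r−g_2) = 108005.62180/0.125 = 864044.97439
P_0 = D_1/(1+r)^1 + D_2/(1+r)^2 + D_3/(1+r)^3 + D_4/(1+r)^4 + D_5/(1+r)^5 + TV/(1+r)^5
    = 44706.09003 + 47586.53537 + 50652.56986 + 53916.15115 + 57390.00731 + 462793.01899 = 717044.37271

717044.37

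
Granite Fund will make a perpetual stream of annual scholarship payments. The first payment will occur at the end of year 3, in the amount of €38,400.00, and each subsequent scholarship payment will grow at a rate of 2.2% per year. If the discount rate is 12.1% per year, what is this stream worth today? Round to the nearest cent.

Value at end of year 2: C₁ / (r − g) = €38,400.00 / (0.121 − 0.022) = €387,878.7879
Discount to today: PV = €387,878.7879 / (1 + 0.121)^2 = €387,878.7879 / 1.256641 = €308,663.16

€308663.16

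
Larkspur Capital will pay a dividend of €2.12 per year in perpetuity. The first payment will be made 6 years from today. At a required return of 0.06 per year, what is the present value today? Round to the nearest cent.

Value at end of year 5: C / r = €2.12 / 0.06 = €35.3333
Discount to today: PV = €35.3333 / (1 + 0.06)^5 = €35.3333 / 1.338226 = €26.40

€26.40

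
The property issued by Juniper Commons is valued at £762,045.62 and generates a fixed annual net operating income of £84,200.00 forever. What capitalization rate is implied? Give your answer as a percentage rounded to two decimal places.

P = C/r ⇒ r = C/P = £84,200.00/£762,045.62 = 0.110492

11.05%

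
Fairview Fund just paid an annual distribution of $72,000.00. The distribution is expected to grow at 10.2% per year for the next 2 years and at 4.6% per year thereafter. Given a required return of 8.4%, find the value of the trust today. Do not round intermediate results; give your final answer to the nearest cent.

$2195867.16

D_1 = 79344.00000
D_2 = 87437.08800
Terminal value at year 2: TV = D_2×(1+g_2)/(r−g_2) = 91459.19405/0.038 = 2406820.89600
P_0 = D_1/(1+r)^1 + D_2/(1+r)^2 + TV/(1+r)^2
    = 73195.57196 + 74410.99658 + 2048260.59013 = 2195867.15867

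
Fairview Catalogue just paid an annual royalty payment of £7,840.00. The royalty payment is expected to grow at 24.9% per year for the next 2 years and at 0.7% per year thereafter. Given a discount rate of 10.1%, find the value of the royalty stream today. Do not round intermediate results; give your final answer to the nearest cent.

D_1 = 9792.16000
D_2 = 12230.40784
Terminal value at year 2: TV = D_2×(1+g_2)/(r−g_2) = 12316.02069/0.094 = 131021.49675
P_0 = D_1/(1+r)^1 + D_2/(1+r)^2 + TV/(1+r)^2
    = 8893.87829 + 10089.42233 + 108085.62009 = 127068.92071

£127068.92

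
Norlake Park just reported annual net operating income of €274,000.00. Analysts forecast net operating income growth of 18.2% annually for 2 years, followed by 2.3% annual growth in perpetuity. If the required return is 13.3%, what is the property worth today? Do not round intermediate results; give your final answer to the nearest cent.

€3357437.66

D_1 = 323868.00000
D_2 = 382811.97600
Terminal value at year 2: TV = D_2×(1+g_2)/(r−g_2) = 391616.65145/0.11 = 3560151.37680
P_0 = D_1/(1+r)^1 + D_2/(1+r)^2 + TV/(1+r)^2
    = 285849.95587 + 298212.39880 + 2773375.30882 = 3357437.66348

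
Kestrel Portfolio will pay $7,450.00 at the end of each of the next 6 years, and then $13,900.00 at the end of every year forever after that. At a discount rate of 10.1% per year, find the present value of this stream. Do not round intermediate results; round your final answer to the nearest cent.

$109614.46

PV of 6-year annuity: $7,450.00 × [1 − (1+0.101)^−6] / 0.101 = 32351.82753
Perpetuity value at year 6: $13,900.00 / 0.101 = 137623.76238
PV of perpetuity: 137623.76238 / (1+0.101)^6 = 77262.63450
Total PV = 32351.82753 + 77262.63450 = 109614.46203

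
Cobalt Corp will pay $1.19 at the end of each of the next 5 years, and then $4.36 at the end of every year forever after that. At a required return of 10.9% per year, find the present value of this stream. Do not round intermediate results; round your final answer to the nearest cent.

$28.25

PV of 5-year annuity: $1.19 × [1 − (1+0.109)^−5] / 0.109 = 4.40920
Perpetuity value at year 5: $4.36 / 0.109 = 40.00000
PV of perpetuity: 40.00000 / (1+0.109)^5 = 23.84527
Total PV = 4.40920 + 23.84527 = 28.25447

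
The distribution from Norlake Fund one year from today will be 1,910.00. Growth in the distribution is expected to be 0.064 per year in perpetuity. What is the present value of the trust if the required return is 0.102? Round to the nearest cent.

50263.16

Growing perpetuity: P = D₁ / (r − g) = 1,910.0000 / (0.102 − 0.064) = 50,263.16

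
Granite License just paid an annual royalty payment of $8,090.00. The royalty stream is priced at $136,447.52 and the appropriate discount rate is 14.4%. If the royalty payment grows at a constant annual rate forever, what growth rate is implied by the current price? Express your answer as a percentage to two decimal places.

8.00%

P = D₀(1+g)/(r−g) ⇒ P(r−g) = D₀(1+g) ⇒ g(P+D₀) = P·r − D₀
g = (P·r − D₀)/(P + D₀) = ($136,447.52×0.144 − $8,090.00) / ($136,447.52 + $8,090.00) = 0.079968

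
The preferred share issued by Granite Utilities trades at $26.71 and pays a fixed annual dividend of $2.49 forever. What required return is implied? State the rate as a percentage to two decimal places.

P = C/r ⇒ r = C/P = $2.49/$26.71 = 0.093224

9.32%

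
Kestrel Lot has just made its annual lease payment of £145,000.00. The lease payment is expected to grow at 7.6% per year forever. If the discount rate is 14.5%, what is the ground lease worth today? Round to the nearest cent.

£2261159.42

D₁ = D₀ × (1 + g) = £145,000.00 × 1.076 = £156,020.0000
Growing perpetuity: P = D₁ / (r − g) = £156,020.0000 / (0.145 − 0.076) = £2,261,159.42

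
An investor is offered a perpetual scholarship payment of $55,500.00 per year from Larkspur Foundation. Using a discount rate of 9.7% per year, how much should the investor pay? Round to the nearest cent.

Level perpetuity: PV = C / r = $55,500.00 / 0.097 = $572,164.95

$572164.95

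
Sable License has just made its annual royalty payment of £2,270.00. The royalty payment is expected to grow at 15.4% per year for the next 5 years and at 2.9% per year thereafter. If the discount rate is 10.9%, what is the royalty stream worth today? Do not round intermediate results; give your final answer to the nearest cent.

D_1 = 2619.58000
D_2 = 3022.99532
D_3 = 3488.53660
D_4 = 4025.77124
D_5 = 4645.74001
Terminal value at year 5: TV = D_5×(1+g_2)/(r−g_2) = 4780.46647/0.08 = 59755.83083
P_0 = D_1/(1+r)^1 + D_2/(1+r)^2 + D_3/(1+r)^3 + D_4/(1+r)^4 + D_5/(1+r)^5 + TV/(1+r)^5
    = 2362.11001 + 2457.95757 + 2557.69436 + 2661.47817 + 2769.47322 + 35622.34934 = 48431.06267

£48431.06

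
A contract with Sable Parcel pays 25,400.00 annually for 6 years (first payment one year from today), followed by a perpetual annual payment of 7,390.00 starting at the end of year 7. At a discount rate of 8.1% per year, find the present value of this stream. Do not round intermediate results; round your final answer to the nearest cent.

174240.66

PV of 6-year annuity: 25,400.00 × [1 − (1+0.081)^−6] / 0.081 = 117065.77709
Perpetuity value at year 6: 7,390.00 / 0.081 = 91234.56790
PV of perpetuity: 91234.56790 / (1+0.081)^6 = 57174.87921
Total PV = 117065.77709 + 57174.87921 = 174240.65630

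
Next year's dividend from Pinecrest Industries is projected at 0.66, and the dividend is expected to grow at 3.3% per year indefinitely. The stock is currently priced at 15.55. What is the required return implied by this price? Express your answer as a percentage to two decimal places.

7.54%

P = D₁/(r − g) ⇒ r = D₁/P + g = 0.6600/15.55 + 0.033 = 0.042444 + 0.033 = 0.075444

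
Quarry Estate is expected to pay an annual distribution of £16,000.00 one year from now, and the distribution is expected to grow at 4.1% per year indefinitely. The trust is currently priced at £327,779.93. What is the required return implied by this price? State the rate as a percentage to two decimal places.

P = D₁/(r − g) ⇒ r = D₁/P + g = £16,000.0000/£327,779.93 + 0.041 = 0.048813 + 0.041 = 0.089813

8.98%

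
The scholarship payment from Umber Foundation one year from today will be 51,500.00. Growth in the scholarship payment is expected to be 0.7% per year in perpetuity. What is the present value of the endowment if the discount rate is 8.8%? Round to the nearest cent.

635802.47

Growing perpetuity: P = D₁ / (r − g) = 51,500.0000 / (0.088 − 0.007) = 635,802.47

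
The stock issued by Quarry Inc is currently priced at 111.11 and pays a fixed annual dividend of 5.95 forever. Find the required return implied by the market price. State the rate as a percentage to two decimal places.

P = C/r ⇒ r = C/P = 5.95/111.11 = 0.053551

5.36%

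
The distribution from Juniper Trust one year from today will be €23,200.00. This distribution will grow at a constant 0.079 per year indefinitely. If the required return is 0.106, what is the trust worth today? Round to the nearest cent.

Growing perpetuity: P = D₁ / (r − g) = €23,200.0000 / (0.106 − 0.079) = €859,259.26

€859259.26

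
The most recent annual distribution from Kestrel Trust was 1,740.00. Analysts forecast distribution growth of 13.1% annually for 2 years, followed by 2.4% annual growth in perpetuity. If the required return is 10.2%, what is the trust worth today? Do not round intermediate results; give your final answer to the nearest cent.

D_1 = 1967.94000
D_2 = 2225.74014
Terminal value at year 2: TV = D_2×(1+g_2)/(r−g_2) = 2279.15790/0.078 = 29219.97312
P_0 = D_1/(1+r)^1 + D_2/(1+r)^2 + TV/(1+r)^2
    = 1785.78947 + 1832.78393 + 24061.16343 = 27679.73684

27679.74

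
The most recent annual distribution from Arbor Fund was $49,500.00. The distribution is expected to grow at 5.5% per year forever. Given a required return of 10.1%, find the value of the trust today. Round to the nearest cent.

D₁ = D₀ × (1 + g) = $49,500.00 × 1.055 = $52,222.5000
Growing perpetuity: P = D₁ / (r − g) = $52,222.5000 / (0.101 − 0.055) = $1,135,271.74

$1135271.74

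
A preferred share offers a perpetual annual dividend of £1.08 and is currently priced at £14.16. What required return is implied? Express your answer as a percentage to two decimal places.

P = C/r ⇒ r = C/P = £1.08/£14.16 = 0.076271

7.63%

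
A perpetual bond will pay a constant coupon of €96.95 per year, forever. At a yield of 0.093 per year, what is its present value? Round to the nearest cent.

Level perpetuity: PV = C / r = €96.95 / 0.093 = €1,042.47

€1042.47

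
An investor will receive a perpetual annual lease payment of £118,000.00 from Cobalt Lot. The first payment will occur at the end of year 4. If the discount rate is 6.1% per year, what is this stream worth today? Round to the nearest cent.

Value at end of year 3: C / r = £118,000.00 / 0.061 = £1,934,426.2295
Discount to today: PV = £1,934,426.2295 / (1 + 0.061)^3 = £1,934,426.2295 / 1.194390 = £1,619,593.48

£1619593.48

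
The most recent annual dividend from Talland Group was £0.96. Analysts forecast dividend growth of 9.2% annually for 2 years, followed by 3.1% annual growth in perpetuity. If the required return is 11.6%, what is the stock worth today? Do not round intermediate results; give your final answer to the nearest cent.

D_1 = 1.04832
D_2 = 1.14477
Terminal value at year 2: TV = D_2×(1+g_2)/(r−g_2) = 1.18025/0.085 = 13.88533
P_0 = D_1/(1+r)^1 + D_2/(1+r)^2 + TV/(1+r)^2
    = 0.93935 + 0.91915 + 11.14879 = 13.00730

£13.01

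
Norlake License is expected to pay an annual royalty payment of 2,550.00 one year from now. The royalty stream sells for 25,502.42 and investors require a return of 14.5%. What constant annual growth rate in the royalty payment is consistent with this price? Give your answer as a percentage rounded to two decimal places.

P = D₁/(r−g) ⇒ g = r − D₁/P = 0.145 − 2,550.00/25,502.42 = 0.045009

4.50%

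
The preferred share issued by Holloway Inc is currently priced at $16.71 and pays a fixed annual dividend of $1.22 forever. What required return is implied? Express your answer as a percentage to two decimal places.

P = C/r ⇒ r = C/P = $1.22/$16.71 = 0.073010

7.30%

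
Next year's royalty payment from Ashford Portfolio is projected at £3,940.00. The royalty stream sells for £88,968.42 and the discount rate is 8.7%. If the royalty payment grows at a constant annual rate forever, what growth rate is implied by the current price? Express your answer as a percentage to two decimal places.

4.27%

P = D₁/(r−g) ⇒ g = r − D₁/P = 0.087 − £3,940.00/£88,968.42 = 0.042715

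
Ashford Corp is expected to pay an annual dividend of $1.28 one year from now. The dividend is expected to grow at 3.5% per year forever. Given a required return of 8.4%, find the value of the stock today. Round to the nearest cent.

$26.12

Growing perpetuity: P = D₁ / (r − g) = $1.2800 / (0.084 − 0.035) = $26.12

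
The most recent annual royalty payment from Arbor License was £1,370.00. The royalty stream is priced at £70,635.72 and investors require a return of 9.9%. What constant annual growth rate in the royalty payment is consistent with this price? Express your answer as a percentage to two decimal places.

7.81%

P = D₀(1+g)/(r−g) ⇒ P(r−g) = D₀(1+g) ⇒ g(P+D₀) = P·r − D₀
g = (P·r − D₀)/(P + D₀) = (£70,635.72×0.099 − £1,370.00) / (£70,635.72 + £1,370.00) = 0.078090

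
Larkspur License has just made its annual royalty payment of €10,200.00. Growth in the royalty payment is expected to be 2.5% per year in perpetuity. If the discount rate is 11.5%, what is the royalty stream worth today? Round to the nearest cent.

D₁ = D₀ × (1 + g) = €10,200.00 × 1.025 = €10,455.0000
Growing perpetuity: P = D₁ / (r − g) = €10,455.0000 / (0.115 − 0.025) = €116,166.67

€116166.67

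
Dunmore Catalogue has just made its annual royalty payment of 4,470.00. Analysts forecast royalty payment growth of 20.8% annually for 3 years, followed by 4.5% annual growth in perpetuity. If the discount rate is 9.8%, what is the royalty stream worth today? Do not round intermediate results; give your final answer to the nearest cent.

D_1 = 5399.76000
D_2 = 6522.91008
D_3 = 7879.67538
Terminal value at year 3: TV = D_3×(1+g_2)/(r−g_2) = 8234.26077/0.053 = 155363.41073
P_0 = D_1/(1+r)^1 + D_2/(1+r)^2 + D_3/(1+r)^3 + TV/(1+r)^3
    = 4917.81421 + 5410.49141 + 5952.52606 + 117365.84408 = 133646.67575

133646.68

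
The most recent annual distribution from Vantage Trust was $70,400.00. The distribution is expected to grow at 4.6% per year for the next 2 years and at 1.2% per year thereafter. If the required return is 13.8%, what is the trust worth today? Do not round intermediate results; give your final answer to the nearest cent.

$601892.80

D_1 = 73638.40000
D_2 = 77025.76640
Terminal value at year 2: TV = D_2×(1+g_2)/(r−g_2) = 77950.07560/0.126 = 618651.39363
P_0 = D_1/(1+r)^1 + D_2/(1+r)^2 + TV/(1+r)^2
    = 64708.61160 + 59477.33544 + 477706.85291 = 601892.79996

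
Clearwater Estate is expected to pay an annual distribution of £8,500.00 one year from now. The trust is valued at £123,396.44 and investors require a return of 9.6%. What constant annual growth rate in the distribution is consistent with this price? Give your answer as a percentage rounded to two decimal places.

P = D₁/(r−g) ⇒ g = r − D₁/P = 0.096 − £8,500.00/£123,396.44 = 0.027116

2.71%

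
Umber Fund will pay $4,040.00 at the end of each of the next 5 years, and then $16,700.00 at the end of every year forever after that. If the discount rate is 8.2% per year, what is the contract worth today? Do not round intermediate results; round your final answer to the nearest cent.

$153376.16

PV of 5-year annuity: $4,040.00 × [1 − (1+0.082)^−5] / 0.082 = 16045.87692
Perpetuity value at year 5: $16,700.00 / 0.082 = 203658.53659
PV of perpetuity: 203658.53659 / (1+0.082)^5 = 137330.28297
Total PV = 16045.87692 + 137330.28297 = 153376.15989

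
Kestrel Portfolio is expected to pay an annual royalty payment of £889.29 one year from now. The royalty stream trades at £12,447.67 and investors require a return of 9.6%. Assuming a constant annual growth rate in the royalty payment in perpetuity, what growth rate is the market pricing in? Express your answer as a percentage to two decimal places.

P = D₁/(r−g) ⇒ g = r − D₁/P = 0.096 − £889.29/£12,447.67 = 0.024558

2.46%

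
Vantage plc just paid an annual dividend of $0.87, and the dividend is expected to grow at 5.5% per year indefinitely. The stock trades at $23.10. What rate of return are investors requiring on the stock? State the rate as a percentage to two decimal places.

9.47%

D₁ = $0.87 × 1.055 = $0.9179
P = D₁/(r − g) ⇒ r = D₁/P + g = $0.9179/$23.10 + 0.055 = 0.039734 + 0.055 = 0.094734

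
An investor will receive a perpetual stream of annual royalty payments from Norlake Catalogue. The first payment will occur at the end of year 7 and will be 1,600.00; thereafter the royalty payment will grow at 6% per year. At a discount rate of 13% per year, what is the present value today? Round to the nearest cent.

Value at end of year 6: C₁ / (r − g) = 1,600.00 / (0.13 − 0.06) = 22,857.1429
Discount to today: PV = 22,857.1429 / (1 + 0.13)^6 = 22,857.1429 / 2.081952 = 10,978.71

10978.71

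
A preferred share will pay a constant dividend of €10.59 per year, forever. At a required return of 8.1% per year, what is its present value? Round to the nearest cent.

€130.74

Level perpetuity: PV = C / r = €10.59 / 0.081 = €130.74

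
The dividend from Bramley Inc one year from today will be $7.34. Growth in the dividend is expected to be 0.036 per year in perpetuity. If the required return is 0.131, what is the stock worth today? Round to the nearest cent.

Growing perpetuity: P = D₁ / (r − g) = $7.3400 / (0.131 − 0.036) = $77.26

$77.26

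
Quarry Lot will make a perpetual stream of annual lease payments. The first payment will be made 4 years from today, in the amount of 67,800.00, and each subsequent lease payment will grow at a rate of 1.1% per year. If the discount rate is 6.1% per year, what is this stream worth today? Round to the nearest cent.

Value at end of year 3: C₁ / (r − g) = 67,800.00 / (0.061 − 0.011) = 1,356,000.0000
Discount to today: PV = 1,356,000.0000 / (1 + 0.061)^3 = 1,356,000.0000 / 1.194390 = 1,135,307.58

1135307.58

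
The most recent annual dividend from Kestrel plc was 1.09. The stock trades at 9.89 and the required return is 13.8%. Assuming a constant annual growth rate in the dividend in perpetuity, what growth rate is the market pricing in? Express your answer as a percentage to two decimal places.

2.50%

P = D₀(1+g)/(r−g) ⇒ P(r−g) = D₀(1+g) ⇒ g(P+D₀) = P·r − D₀
g = (P·r − D₀)/(P + D₀) = (9.89×0.138 − 1.09) / (9.89 + 1.09) = 0.025029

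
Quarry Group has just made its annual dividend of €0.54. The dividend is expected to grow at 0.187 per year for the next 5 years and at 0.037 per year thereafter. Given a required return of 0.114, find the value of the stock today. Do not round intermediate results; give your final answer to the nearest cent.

€13.27

D_1 = 0.64098
D_2 = 0.76084
D_3 = 0.90312
D_4 = 1.07200
D_5 = 1.27247
Terminal value at year 5: TV = D_5×(1+g_2)/(r−g_2) = 1.31955/0.077 = 17.13702
P_0 = D_1/(1+r)^1 + D_2/(1+r)^2 + D_3/(1+r)^3 + D_4/(1+r)^4 + D_5/(1+r)^5 + TV/(1+r)^5
    = 0.57539 + 0.61309 + 0.65327 + 0.69607 + 0.74169 + 9.98871 = 13.26822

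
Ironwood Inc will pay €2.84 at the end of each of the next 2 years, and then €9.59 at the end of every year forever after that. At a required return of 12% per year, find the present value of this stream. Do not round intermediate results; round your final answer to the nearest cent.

PV of 2-year annuity: €2.84 × [1 − (1+0.12)^−2] / 0.12 = 4.79974
Perpetuity value at year 2: €9.59 / 0.12 = 79.91667
PV of perpetuity: 79.91667 / (1+0.12)^2 = 63.70908
Total PV = 4.79974 + 63.70908 = 68.50882

€68.51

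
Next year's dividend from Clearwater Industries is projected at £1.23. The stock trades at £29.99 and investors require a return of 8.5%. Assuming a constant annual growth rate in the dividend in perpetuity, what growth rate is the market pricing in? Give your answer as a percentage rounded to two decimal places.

P = D₁/(r−g) ⇒ g = r − D₁/P = 0.085 − £1.23/£29.99 = 0.043986

4.40%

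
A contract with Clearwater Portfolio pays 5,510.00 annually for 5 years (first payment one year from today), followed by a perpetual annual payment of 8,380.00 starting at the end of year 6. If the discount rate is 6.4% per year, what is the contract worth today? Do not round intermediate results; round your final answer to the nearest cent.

118978.44

PV of 5-year annuity: 5,510.00 × [1 − (1+0.064)^−5] / 0.064 = 22959.72396
Perpetuity value at year 5: 8,380.00 / 0.064 = 130937.50000
PV of perpetuity: 130937.50000 / (1+0.064)^5 = 96018.71837
Total PV = 22959.72396 + 96018.71837 = 118978.44233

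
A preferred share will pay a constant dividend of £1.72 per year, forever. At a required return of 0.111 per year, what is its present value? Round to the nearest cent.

£15.50

Level perpetuity: PV = C / r = £1.72 / 0.111 = £15.50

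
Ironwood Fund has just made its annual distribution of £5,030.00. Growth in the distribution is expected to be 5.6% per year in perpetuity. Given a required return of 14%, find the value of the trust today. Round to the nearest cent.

D₁ = D₀ × (1 + g) = £5,030.00 × 1.056 = £5,311.6800
Growing perpetuity: P = D₁ / (r − g) = £5,311.6800 / (0.14 − 0.056) = £63,234.29

£63234.29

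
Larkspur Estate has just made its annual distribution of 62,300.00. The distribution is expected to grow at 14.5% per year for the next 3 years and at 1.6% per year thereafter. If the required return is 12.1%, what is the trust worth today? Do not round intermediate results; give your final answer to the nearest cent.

D_1 = 71333.50000
D_2 = 81676.85750
D_3 = 93520.00184
Terminal value at year 3: TV = D_3×(1+g_2)/(r−g_2) = 95016.32187/0.105 = 904917.35111
P_0 = D_1/(1+r)^1 + D_2/(1+r)^2 + D_3/(1+r)^3 + TV/(1+r)^3
    = 63633.80910 + 64996.17433 + 66387.70705 + 642380.09869 = 837397.78916

837397.79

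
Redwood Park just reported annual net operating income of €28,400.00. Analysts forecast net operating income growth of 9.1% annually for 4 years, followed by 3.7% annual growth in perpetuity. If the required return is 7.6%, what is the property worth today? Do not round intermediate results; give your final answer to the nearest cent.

€915760.81

D_1 = 30984.40000
D_2 = 33803.98040
D_3 = 36880.14262
D_4 = 40236.23559
Terminal value at year 4: TV = D_4×(1+g_2)/(r−g_2) = 41724.97631/0.039 = 1069871.18747
P_0 = D_1/(1+r)^1 + D_2/(1+r)^2 + D_3/(1+r)^3 + D_4/(1+r)^4 + TV/(1+r)^4
    = 28795.91078 + 29197.34076 + 29604.36689 + 30017.06717 + 798146.11941 = 915760.80501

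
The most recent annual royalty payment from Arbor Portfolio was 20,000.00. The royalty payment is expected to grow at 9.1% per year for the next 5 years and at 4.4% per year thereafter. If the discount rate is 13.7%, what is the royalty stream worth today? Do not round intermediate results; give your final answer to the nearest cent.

271126.65

D_1 = 21820.00000
D_2 = 23805.62000
D_3 = 25971.93142
D_4 = 28335.37718
D_5 = 30913.89650
Terminal value at year 5: TV = D_5×(1+g_2)/(r−g_2) = 32274.10795/0.093 = 347033.41880
P_0 = D_1/(1+r)^1 + D_2/(1+r)^2 + D_3/(1+r)^3 + D_4/(1+r)^4 + D_5/(1+r)^5 + TV/(1+r)^5
    = 19190.85312 + 18414.44218 + 17669.44276 + 16954.58404 + 16268.64660 + 182628.67796 = 271126.64665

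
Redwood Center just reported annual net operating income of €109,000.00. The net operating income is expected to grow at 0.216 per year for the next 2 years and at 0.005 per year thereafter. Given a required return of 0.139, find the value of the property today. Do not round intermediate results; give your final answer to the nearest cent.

€1172371.68

D_1 = 132544.00000
D_2 = 161173.50400
Terminal value at year 2: TV = D_2×(1+g_2)/(r−g_2) = 161979.37152/0.134 = 1208801.28000
P_0 = D_1/(1+r)^1 + D_2/(1+r)^2 + TV/(1+r)^2
    = 116368.74451 + 124235.63944 + 931767.29584 = 1172371.67979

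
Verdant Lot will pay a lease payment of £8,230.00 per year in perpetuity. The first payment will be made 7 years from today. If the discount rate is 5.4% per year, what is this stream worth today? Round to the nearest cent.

£111163.55

Value at end of year 6: C / r = £8,230.00 / 0.054 = £152,407.4074
Discount to today: PV = £152,407.4074 / (1 + 0.054)^6 = £152,407.4074 / 1.371020 = £111,163.55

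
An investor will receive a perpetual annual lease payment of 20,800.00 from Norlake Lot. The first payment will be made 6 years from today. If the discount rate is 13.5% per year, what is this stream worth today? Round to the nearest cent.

81799.43

Value at end of year 5: C / r = 20,800.00 / 0.135 = 154,074.0741
Discount to today: PV = 154,074.0741 / (1 + 0.135)^5 = 154,074.0741 / 1.883559 = 81,799.43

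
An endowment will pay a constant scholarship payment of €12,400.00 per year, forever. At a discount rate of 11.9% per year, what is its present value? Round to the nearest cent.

Level perpetuity: PV = C / r = €12,400.00 / 0.119 = €104,201.68

€104201.68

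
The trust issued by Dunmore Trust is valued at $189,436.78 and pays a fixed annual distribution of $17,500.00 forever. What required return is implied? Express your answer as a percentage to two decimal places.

P = C/r ⇒ r = C/P = $17,500.00/$189,436.78 = 0.092379

9.24%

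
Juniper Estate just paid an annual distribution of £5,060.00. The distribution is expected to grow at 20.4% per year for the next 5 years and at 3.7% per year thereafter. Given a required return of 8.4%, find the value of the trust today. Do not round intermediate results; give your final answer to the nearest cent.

£223769.79

D_1 = 6092.24000
D_2 = 7335.05696
D_3 = 8831.40858
D_4 = 10633.01593
D_5 = 12802.15118
Terminal value at year 5: TV = D_5×(1+g_2)/(r−g_2) = 13275.83077/0.047 = 282464.48454
P_0 = D_1/(1+r)^1 + D_2/(1+r)^2 + D_3/(1+r)^3 + D_4/(1+r)^4 + D_5/(1+r)^5 + TV/(1+r)^5
    = 5620.14760 + 6242.30416 + 6933.33414 + 7700.86191 + 8553.35585 + 188719.78751 = 223769.79118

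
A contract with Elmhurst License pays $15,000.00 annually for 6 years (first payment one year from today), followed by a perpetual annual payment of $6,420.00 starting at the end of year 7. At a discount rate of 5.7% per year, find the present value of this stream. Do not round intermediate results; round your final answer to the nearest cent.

$155222.84

PV of 6-year annuity: $15,000.00 × [1 − (1+0.057)^−6] / 0.057 = 74460.24997
Perpetuity value at year 6: $6,420.00 / 0.057 = 112631.57895
PV of perpetuity: 112631.57895 / (1+0.057)^6 = 80762.59196
Total PV = 74460.24997 + 80762.59196 = 155222.84193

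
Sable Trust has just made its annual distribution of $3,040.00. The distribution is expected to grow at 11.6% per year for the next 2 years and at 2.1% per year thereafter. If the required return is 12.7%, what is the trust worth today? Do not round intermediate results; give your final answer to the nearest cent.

D_1 = 3392.64000
D_2 = 3786.18624
Terminal value at year 2: TV = D_2×(1+g_2)/(r−g_2) = 3865.69615/0.106 = 36468.83161
P_0 = D_1/(1+r)^1 + D_2/(1+r)^2 + TV/(1+r)^2
    = 3010.32831 + 2980.94622 + 28712.69896 = 34703.97348

$34703.97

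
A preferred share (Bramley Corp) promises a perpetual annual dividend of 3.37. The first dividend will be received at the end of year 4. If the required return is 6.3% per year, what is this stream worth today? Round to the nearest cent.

44.53

Value at end of year 3: C / r = 3.37 / 0.063 = 53.4921
Discount to today: PV = 53.4921 / (1 + 0.063)^3 = 53.4921 / 1.201157 = 44.53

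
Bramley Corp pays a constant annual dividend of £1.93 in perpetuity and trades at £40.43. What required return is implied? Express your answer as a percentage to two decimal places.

4.77%

P = C/r ⇒ r = C/P = £1.93/£40.43 = 0.047737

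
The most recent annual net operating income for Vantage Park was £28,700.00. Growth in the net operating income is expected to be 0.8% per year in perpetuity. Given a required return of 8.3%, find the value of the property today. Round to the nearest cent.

D₁ = D₀ × (1 + g) = £28,700.00 × 1.008 = £28,929.6000
Growing perpetuity: P = D₁ / (r − g) = £28,929.6000 / (0.083 − 0.008) = £385,728.00

£385728.00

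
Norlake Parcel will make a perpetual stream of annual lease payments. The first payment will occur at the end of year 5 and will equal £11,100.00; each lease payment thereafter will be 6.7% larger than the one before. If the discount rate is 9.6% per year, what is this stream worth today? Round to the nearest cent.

£265266.72

Value at end of year 4: C₁ / (r − g) = £11,100.00 / (0.096 − 0.067) = £382,758.6207
Discount to today: PV = £382,758.6207 / (1 + 0.096)^4 = £382,758.6207 / 1.442920 = £265,266.72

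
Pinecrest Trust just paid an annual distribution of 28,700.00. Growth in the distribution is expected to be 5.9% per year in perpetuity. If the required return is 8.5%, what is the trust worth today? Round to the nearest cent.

D₁ = D₀ × (1 + g) = 28,700.00 × 1.059 = 30,393.3000
Growing perpetuity: P = D₁ / (r − g) = 30,393.3000 / (0.085 − 0.059) = 1,168,973.08

1168973.08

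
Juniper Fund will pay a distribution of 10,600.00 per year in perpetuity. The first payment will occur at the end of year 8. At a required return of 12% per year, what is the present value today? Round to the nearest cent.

Value at end of year 7: C / r = 10,600.00 / 0.12 = 88,333.3333
Discount to today: PV = 88,333.3333 / (1 + 0.12)^7 = 88,333.3333 / 2.210681 = 39,957.51

39957.51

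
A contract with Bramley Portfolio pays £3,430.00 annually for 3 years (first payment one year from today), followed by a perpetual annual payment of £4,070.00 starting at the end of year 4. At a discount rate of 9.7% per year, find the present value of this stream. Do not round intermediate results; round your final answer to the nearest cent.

£40358.73

PV of 3-year annuity: £3,430.00 × [1 − (1+0.097)^−3] / 0.097 = 8575.15542
Perpetuity value at year 3: £4,070.00 / 0.097 = 41958.76289
PV of perpetuity: 41958.76289 / (1+0.097)^3 = 31783.57847
Total PV = 8575.15542 + 31783.57847 = 40358.73389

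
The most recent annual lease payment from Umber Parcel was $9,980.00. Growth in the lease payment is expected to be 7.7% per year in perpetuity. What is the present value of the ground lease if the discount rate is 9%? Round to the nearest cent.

$826804.62

D₁ = D₀ × (1 + g) = $9,980.00 × 1.077 = $10,748.4600
Growing perpetuity: P = D₁ / (r − g) = $10,748.4600 / (0.09 − 0.077) = $826,804.62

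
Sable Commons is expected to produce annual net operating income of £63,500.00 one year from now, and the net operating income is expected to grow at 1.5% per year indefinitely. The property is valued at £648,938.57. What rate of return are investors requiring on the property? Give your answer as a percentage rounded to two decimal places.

11.29%

P = D₁/(r − g) ⇒ r = D₁/P + g = £63,500.0000/£648,938.57 + 0.015 = 0.097852 + 0.015 = 0.112852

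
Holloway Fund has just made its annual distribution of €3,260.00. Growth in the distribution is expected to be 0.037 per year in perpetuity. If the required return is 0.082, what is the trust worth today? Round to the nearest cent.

D₁ = D₀ × (1 + g) = €3,260.00 × 1.037 = €3,380.6200
Growing perpetuity: P = D₁ / (r − g) = €3,380.6200 / (0.082 − 0.037) = €75,124.89

€75124.89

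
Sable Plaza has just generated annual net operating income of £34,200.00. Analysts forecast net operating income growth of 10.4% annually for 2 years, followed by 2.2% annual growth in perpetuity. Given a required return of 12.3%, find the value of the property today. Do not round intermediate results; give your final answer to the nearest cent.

D_1 = 37756.80000
D_2 = 41683.50720
Terminal value at year 2: TV = D_2×(1+g_2)/(r−g_2) = 42600.54436/0.101 = 421787.56790
P_0 = D_1/(1+r)^1 + D_2/(1+r)^2 + TV/(1+r)^2
    = 33621.37133 + 33052.53245 + 334452.35809 = 401126.26187

£401126.26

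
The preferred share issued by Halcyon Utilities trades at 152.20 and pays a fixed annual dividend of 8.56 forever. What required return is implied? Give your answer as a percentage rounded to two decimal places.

P = C/r ⇒ r = C/P = 8.56/152.20 = 0.056242

5.62%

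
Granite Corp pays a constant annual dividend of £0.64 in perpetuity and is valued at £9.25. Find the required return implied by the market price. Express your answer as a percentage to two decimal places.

6.92%

P = C/r ⇒ r = C/P = £0.64/£9.25 = 0.069189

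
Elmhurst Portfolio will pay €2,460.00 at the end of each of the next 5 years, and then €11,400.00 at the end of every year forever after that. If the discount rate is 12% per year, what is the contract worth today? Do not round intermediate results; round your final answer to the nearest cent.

PV of 5-year annuity: €2,460.00 × [1 − (1+0.12)^−5] / 0.12 = 8867.74946
Perpetuity value at year 5: €11,400.00 / 0.12 = 95000.00000
PV of perpetuity: 95000.00000 / (1+0.12)^5 = 53905.55129
Total PV = 8867.74946 + 53905.55129 = 62773.30075

€62773.30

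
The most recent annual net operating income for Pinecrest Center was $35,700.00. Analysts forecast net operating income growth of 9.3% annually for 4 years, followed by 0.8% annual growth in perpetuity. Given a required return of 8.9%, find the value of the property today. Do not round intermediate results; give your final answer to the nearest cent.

$594946.17

D_1 = 39020.10000
D_2 = 42648.96930
D_3 = 46615.32344
D_4 = 50950.54853
Terminal value at year 4: TV = D_4×(1+g_2)/(r−g_2) = 51358.15291/0.081 = 634051.27054
P_0 = D_1/(1+r)^1 + D_2/(1+r)^2 + D_3/(1+r)^3 + D_4/(1+r)^4 + TV/(1+r)^4
    = 35831.12948 + 35962.74060 + 36094.83515 + 36227.41490 + 450830.05203 = 594946.17216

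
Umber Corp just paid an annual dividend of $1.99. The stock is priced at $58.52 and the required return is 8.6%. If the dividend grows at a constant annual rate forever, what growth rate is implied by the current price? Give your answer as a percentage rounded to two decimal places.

P = D₀(1+g)/(r−g) ⇒ P(r−g) = D₀(1+g) ⇒ g(P+D₀) = P·r − D₀
g = (P·r − D₀)/(P + D₀) = ($58.52×0.086 − $1.99) / ($58.52 + $1.99) = 0.050285

5.03%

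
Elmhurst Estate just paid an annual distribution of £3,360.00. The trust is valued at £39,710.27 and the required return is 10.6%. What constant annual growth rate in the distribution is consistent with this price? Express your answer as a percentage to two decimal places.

P = D₀(1+g)/(r−g) ⇒ P(r−g) = D₀(1+g) ⇒ g(P+D₀) = P·r − D₀
g = (P·r − D₀)/(P + D₀) = (£39,710.27×0.106 − £3,360.00) / (£39,710.27 + £3,360.00) = 0.019719

1.97%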